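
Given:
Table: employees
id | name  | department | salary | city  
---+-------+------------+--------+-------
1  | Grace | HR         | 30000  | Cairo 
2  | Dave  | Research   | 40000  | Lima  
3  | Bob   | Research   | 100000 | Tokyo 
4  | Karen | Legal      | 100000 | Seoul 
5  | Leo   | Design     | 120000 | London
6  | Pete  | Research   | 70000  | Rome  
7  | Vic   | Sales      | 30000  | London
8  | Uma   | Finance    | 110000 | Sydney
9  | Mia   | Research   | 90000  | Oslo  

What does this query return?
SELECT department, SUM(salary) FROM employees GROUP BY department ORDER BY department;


Summing salary within each department:
  Design: 120000 = 120000
  Finance: 110000 = 110000
  HR: 30000 = 30000
  Legal: 100000 = 100000
  Research: 40000 + 100000 + 70000 + 90000 = 300000
  Sales: 30000 = 30000


6 groups:
Design, 120000
Finance, 110000
HR, 30000
Legal, 100000
Research, 300000
Sales, 30000


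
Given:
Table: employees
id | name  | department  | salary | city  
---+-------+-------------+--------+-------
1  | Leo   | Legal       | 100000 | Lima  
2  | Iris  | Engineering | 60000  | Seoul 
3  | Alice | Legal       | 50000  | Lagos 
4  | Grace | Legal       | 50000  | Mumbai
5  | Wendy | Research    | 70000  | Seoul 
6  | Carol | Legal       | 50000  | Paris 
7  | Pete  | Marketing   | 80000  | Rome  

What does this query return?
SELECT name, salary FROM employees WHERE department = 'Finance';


Filtering: department = 'Finance'
Matching rows: 0

Empty result set (0 rows)


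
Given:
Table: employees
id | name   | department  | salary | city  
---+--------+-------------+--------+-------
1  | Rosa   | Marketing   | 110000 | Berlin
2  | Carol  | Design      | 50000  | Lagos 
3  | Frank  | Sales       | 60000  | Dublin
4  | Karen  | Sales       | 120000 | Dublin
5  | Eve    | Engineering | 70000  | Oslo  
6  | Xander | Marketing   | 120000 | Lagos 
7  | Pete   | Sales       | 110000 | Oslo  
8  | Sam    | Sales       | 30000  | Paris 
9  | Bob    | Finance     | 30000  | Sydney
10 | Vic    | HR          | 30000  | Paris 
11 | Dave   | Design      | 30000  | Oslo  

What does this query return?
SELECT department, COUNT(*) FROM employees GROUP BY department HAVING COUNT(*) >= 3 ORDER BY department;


Groups with count >= 3:
  Sales: 4 -> PASS
  Design: 2 -> filtered out
  Engineering: 1 -> filtered out
  Finance: 1 -> filtered out
  HR: 1 -> filtered out
  Marketing: 2 -> filtered out


1 groups:
Sales, 4


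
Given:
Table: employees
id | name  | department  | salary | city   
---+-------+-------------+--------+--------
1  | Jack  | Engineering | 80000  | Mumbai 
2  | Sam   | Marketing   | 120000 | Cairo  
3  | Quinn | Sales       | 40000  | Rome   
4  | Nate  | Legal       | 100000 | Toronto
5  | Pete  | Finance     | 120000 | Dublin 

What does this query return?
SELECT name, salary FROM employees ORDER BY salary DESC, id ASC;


Sorting by salary DESC, then id ASC for ties

5 rows:
Sam, 120000
Pete, 120000
Nate, 100000
Jack, 80000
Quinn, 40000


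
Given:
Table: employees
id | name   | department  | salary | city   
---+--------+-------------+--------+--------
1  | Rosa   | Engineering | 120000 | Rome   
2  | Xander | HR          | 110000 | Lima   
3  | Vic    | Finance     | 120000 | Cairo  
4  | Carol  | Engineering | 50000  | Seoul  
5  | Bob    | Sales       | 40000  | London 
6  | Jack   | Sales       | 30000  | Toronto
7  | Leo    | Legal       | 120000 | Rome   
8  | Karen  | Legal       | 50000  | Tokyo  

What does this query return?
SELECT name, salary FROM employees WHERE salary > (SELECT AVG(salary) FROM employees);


Subquery: AVG(salary) = 80000.0
Filtering: salary > 80000.0
  Rosa (120000) -> MATCH
  Xander (110000) -> MATCH
  Vic (120000) -> MATCH
  Leo (120000) -> MATCH


4 rows:
Rosa, 120000
Xander, 110000
Vic, 120000
Leo, 120000


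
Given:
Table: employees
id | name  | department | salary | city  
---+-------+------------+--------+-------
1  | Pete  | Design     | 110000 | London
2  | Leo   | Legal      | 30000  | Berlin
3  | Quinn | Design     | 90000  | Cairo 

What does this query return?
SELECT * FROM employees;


SELECT * returns all 3 rows with all columns

3 rows:
1, Pete, Design, 110000, London
2, Leo, Legal, 30000, Berlin
3, Quinn, Design, 90000, Cairo


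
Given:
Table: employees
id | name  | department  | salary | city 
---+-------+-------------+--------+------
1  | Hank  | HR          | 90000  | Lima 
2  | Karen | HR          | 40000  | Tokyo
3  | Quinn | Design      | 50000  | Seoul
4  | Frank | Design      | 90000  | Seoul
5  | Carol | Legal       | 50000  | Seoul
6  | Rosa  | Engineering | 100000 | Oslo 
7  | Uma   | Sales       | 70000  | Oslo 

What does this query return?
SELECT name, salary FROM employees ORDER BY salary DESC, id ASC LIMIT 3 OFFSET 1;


Sort by salary DESC (id ASC tiebreak), then skip 1 and take 3
Rows 2 through 4

3 rows:
Hank, 90000
Frank, 90000
Uma, 70000


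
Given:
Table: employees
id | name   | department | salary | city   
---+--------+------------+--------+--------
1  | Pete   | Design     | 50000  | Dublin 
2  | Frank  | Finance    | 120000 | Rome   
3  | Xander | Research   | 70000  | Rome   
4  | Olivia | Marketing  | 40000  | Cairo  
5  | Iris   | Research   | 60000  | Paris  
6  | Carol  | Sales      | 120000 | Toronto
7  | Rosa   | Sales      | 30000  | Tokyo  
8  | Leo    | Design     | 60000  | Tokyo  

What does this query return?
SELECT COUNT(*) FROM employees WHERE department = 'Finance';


Counting rows where department = 'Finance'
  Frank -> MATCH


1


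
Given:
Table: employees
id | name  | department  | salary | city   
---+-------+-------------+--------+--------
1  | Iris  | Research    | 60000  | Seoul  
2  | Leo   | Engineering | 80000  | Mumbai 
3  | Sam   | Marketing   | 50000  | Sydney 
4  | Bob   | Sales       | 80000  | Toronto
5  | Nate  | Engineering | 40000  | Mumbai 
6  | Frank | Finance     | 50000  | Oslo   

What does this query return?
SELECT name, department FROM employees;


Projecting columns: name, department

6 rows:
Iris, Research
Leo, Engineering
Sam, Marketing
Bob, Sales
Nate, Engineering
Frank, Finance


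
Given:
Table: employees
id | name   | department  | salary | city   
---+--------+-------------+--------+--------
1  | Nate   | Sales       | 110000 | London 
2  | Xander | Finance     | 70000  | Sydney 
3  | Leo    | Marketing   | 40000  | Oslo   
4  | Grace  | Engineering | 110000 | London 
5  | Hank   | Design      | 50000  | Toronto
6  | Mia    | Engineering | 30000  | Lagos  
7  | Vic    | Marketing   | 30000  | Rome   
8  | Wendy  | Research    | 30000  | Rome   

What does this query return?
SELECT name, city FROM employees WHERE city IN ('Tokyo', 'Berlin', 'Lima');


Filtering: city IN ('Tokyo', 'Berlin', 'Lima')
Matching: 0 rows

Empty result set (0 rows)


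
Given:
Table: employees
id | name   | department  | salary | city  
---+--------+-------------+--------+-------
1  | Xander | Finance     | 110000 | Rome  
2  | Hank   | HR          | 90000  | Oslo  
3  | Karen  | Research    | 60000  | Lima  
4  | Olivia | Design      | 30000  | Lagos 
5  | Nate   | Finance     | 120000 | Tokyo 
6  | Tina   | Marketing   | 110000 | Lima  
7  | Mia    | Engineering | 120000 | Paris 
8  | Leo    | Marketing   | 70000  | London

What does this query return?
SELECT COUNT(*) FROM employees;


COUNT(*) counts all rows

8


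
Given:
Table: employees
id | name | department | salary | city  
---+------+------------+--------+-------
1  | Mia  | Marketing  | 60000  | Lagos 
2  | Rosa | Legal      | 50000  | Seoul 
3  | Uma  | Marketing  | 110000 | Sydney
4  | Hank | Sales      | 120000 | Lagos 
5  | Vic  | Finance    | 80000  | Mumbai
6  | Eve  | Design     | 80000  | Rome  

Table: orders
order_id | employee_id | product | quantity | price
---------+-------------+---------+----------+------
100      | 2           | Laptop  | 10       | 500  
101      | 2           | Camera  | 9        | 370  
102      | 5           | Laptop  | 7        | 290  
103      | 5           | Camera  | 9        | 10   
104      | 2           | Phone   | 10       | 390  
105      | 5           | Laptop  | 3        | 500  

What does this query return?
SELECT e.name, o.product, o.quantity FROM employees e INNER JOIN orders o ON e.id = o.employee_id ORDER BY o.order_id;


Joining employees.id = orders.employee_id:
  employee Rosa (id=2) -> order Laptop
  employee Rosa (id=2) -> order Camera
  employee Vic (id=5) -> order Laptop
  employee Vic (id=5) -> order Camera
  employee Rosa (id=2) -> order Phone
  employee Vic (id=5) -> order Laptop


6 rows:
Rosa, Laptop, 10
Rosa, Camera, 9
Vic, Laptop, 7
Vic, Camera, 9
Rosa, Phone, 10
Vic, Laptop, 3


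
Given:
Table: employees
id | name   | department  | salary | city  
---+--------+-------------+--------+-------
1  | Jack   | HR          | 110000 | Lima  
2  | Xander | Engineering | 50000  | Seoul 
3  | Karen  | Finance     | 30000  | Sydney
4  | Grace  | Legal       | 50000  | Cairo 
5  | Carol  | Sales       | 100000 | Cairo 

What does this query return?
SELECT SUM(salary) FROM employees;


SUM(salary) = 110000 + 50000 + 30000 + 50000 + 100000 = 340000

340000


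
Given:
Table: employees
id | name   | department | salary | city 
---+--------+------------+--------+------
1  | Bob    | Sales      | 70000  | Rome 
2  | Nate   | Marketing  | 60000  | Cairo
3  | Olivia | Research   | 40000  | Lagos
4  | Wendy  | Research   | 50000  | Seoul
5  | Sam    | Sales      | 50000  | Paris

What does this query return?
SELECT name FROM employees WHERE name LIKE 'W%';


LIKE 'W%' matches names starting with 'W'
Matching: 1

1 rows:
Wendy


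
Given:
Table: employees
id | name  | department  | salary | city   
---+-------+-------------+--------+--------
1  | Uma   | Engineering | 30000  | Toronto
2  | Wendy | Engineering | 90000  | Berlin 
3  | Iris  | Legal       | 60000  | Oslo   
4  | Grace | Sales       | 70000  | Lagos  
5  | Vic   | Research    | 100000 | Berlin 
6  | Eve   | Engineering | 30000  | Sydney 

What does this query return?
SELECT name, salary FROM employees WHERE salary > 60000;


Filtering: salary > 60000
Matching: 3 rows

3 rows:
Wendy, 90000
Grace, 70000
Vic, 100000


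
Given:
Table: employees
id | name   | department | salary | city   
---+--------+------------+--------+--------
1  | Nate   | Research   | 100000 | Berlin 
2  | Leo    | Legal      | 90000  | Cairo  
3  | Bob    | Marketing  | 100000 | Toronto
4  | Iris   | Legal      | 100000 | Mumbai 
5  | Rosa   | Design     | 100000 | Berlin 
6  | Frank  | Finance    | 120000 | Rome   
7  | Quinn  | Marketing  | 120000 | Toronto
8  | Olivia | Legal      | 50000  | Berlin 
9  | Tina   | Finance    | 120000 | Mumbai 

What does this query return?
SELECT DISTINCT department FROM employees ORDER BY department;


All 'department' values (row order): Research, Legal, Marketing, Legal, Design, Finance, Marketing, Legal, Finance
Removing duplicates leaves 5 unique value(s).

5 values:
Design
Finance
Legal
Marketing
Research


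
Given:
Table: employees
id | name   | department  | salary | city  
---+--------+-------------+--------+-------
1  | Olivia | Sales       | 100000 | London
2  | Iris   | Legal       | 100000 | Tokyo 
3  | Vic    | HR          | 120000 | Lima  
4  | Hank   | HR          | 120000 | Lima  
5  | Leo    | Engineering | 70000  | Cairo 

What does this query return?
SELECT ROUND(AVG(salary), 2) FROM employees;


SUM(salary) = 510000
COUNT = 5
ROUND(AVG, 2) = ROUND(510000 / 5, 2) = 102000.0

102000.0


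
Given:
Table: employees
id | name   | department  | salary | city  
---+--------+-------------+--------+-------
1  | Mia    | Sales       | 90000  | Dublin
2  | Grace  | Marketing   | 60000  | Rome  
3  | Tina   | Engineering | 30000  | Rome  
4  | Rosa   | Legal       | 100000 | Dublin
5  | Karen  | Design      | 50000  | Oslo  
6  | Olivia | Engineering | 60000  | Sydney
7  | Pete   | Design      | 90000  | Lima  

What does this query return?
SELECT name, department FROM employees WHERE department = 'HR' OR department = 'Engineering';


Filtering: department = 'HR' OR 'Engineering'
Matching: 2 rows

2 rows:
Tina, Engineering
Olivia, Engineering


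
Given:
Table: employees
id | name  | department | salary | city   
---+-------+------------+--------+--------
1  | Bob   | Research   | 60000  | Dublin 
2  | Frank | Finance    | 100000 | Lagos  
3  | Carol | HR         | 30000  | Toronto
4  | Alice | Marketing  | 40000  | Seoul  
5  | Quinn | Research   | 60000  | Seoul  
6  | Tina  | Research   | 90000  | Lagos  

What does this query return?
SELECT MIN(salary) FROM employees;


Salaries: 60000, 100000, 30000, 40000, 60000, 90000
MIN = 30000

30000


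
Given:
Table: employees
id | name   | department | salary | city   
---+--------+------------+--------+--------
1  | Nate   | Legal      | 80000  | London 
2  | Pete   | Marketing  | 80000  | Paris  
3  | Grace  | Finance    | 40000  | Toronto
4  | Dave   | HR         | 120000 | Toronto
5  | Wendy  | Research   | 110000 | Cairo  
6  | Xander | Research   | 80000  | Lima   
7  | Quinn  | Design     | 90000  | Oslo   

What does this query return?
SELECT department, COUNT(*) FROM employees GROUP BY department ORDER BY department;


Assigning each row to its department group:
  Nate -> Legal
  Pete -> Marketing
  Grace -> Finance
  Dave -> HR
  Wendy -> Research
  Xander -> Research
  Quinn -> Design


6 groups:
Design, 1
Finance, 1
HR, 1
Legal, 1
Marketing, 1
Research, 2


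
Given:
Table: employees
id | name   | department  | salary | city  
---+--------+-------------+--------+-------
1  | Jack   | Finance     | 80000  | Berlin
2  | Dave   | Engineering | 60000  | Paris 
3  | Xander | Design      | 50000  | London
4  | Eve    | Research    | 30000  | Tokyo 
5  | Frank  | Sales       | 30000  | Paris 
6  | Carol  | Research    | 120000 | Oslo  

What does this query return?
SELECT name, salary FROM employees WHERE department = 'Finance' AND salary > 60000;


Filtering: department = 'Finance' AND salary > 60000
Matching: 1 rows

1 rows:
Jack, 80000


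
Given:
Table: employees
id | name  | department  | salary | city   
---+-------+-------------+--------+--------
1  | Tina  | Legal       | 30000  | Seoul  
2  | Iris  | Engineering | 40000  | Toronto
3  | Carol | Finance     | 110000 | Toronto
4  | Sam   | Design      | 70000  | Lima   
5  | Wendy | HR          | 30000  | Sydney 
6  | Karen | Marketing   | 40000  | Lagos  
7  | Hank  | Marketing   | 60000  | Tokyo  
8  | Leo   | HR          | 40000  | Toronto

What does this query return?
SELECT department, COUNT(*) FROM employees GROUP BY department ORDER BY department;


Assigning each row to its department group:
  Tina -> Legal
  Iris -> Engineering
  Carol -> Finance
  Sam -> Design
  Wendy -> HR
  Karen -> Marketing
  Hank -> Marketing
  Leo -> HR


6 groups:
Design, 1
Engineering, 1
Finance, 1
HR, 2
Legal, 1
Marketing, 2


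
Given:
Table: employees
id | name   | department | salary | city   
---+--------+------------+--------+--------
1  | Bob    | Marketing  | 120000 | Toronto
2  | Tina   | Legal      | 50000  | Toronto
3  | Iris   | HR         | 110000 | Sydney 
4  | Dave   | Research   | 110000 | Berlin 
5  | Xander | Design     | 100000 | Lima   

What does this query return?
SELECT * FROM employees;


SELECT * returns all 5 rows with all columns

5 rows:
1, Bob, Marketing, 120000, Toronto
2, Tina, Legal, 50000, Toronto
3, Iris, HR, 110000, Sydney
4, Dave, Research, 110000, Berlin
5, Xander, Design, 100000, Lima


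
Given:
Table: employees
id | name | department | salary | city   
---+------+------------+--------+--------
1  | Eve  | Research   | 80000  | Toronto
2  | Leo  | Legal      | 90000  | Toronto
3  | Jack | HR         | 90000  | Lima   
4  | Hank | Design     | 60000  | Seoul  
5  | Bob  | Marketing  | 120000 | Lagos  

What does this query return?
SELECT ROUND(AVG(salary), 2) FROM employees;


SUM(salary) = 440000
COUNT = 5
ROUND(AVG, 2) = ROUND(440000 / 5, 2) = 88000.0

88000.0


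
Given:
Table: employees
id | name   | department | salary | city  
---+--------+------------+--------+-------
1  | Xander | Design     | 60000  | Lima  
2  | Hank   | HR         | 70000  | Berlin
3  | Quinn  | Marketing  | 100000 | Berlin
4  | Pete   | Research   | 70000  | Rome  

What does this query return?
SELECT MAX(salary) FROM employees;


Salaries: 60000, 70000, 100000, 70000
MAX = 100000

100000


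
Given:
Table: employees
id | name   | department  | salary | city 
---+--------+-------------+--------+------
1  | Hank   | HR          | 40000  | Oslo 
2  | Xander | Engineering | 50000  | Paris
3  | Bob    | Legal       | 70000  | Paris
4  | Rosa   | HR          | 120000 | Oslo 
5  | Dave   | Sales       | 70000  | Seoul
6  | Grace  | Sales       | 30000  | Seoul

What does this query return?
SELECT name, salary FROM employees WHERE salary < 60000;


Filtering: salary < 60000
Matching: 3 rows

3 rows:
Hank, 40000
Xander, 50000
Grace, 30000


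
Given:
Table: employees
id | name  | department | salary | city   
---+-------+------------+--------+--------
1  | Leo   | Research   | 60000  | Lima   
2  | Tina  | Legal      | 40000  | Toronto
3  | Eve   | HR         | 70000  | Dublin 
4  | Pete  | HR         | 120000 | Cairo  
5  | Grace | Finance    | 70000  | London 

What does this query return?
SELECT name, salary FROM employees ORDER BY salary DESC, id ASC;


Sorting by salary DESC, then id ASC for ties

5 rows:
Pete, 120000
Eve, 70000
Grace, 70000
Leo, 60000
Tina, 40000


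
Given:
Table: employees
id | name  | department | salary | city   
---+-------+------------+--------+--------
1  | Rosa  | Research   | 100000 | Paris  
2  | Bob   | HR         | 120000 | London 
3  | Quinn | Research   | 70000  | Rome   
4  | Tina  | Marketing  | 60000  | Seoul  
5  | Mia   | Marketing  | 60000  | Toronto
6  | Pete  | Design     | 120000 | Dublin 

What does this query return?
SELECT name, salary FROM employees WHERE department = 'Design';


Filtering: department = 'Design'
Matching rows: 1

1 rows:
Pete, 120000


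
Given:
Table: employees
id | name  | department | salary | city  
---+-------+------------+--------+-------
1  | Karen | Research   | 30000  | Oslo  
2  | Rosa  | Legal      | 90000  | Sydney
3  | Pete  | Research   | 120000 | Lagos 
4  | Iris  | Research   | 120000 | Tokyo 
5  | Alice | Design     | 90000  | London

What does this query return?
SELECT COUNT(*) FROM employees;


COUNT(*) counts all rows

5


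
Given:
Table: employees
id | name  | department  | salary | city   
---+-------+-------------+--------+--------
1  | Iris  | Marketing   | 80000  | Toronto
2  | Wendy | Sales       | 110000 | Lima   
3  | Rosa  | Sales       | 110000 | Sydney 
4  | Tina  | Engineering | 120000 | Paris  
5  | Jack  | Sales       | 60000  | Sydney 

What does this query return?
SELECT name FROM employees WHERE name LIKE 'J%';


LIKE 'J%' matches names starting with 'J'
Matching: 1

1 rows:
Jack


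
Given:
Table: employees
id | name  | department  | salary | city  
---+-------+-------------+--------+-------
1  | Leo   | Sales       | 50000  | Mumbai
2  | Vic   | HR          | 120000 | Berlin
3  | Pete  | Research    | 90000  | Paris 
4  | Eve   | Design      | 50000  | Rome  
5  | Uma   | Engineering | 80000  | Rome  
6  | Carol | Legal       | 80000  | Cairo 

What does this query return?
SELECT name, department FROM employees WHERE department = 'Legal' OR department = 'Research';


Filtering: department = 'Legal' OR 'Research'
Matching: 2 rows

2 rows:
Pete, Research
Carol, Legal


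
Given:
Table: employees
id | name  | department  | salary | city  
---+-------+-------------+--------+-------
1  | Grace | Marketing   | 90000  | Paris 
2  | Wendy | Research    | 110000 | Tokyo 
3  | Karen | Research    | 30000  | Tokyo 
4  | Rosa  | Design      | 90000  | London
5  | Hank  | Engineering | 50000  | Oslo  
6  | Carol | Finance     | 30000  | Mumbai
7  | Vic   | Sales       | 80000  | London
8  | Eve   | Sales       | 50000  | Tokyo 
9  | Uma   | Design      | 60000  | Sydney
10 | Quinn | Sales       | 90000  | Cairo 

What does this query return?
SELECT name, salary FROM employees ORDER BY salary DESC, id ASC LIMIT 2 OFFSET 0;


Sort by salary DESC (id ASC tiebreak), then skip 0 and take 2
Rows 1 through 2

2 rows:
Wendy, 110000
Grace, 90000


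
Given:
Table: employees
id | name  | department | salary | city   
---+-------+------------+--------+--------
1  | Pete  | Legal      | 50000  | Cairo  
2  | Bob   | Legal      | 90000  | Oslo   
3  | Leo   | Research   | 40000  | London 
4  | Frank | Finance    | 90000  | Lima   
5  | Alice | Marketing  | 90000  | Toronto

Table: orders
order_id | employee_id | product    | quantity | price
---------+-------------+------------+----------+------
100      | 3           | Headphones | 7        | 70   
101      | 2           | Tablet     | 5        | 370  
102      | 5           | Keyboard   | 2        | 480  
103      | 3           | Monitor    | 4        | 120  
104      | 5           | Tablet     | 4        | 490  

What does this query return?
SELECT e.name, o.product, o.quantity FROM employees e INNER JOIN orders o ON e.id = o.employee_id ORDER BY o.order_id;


Joining employees.id = orders.employee_id:
  employee Leo (id=3) -> order Headphones
  employee Bob (id=2) -> order Tablet
  employee Alice (id=5) -> order Keyboard
  employee Leo (id=3) -> order Monitor
  employee Alice (id=5) -> order Tablet


5 rows:
Leo, Headphones, 7
Bob, Tablet, 5
Alice, Keyboard, 2
Leo, Monitor, 4
Alice, Tablet, 4


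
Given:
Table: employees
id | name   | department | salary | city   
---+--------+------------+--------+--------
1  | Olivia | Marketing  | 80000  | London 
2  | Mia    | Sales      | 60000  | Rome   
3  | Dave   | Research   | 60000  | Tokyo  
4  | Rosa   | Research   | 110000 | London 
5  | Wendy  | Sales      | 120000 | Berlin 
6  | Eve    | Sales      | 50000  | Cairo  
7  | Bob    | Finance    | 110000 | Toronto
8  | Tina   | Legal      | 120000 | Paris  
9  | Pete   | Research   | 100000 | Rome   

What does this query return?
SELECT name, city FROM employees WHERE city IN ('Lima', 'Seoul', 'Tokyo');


Filtering: city IN ('Lima', 'Seoul', 'Tokyo')
Matching: 1 rows

1 rows:
Dave, Tokyo


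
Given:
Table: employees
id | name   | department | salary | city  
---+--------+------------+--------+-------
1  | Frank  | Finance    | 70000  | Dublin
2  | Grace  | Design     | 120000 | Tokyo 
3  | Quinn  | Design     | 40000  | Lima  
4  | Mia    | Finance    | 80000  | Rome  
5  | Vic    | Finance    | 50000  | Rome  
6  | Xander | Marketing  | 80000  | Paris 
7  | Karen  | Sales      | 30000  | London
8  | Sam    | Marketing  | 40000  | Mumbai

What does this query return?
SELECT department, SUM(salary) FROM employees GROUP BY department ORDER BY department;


Summing salary within each department:
  Design: 120000 + 40000 = 160000
  Finance: 70000 + 80000 + 50000 = 200000
  Marketing: 80000 + 40000 = 120000
  Sales: 30000 = 30000


4 groups:
Design, 160000
Finance, 200000
Marketing, 120000
Sales, 30000


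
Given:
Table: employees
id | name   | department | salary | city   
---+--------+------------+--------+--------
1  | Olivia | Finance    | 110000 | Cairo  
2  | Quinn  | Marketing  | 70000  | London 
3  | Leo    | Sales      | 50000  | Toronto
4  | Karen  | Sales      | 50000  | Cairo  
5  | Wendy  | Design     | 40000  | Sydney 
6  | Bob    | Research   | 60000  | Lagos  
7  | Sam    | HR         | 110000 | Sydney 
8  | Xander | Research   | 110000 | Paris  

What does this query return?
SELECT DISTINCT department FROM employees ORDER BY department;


All 'department' values (row order): Finance, Marketing, Sales, Sales, Design, Research, HR, Research
Removing duplicates leaves 6 unique value(s).

6 values:
Design
Finance
HR
Marketing
Research
Sales


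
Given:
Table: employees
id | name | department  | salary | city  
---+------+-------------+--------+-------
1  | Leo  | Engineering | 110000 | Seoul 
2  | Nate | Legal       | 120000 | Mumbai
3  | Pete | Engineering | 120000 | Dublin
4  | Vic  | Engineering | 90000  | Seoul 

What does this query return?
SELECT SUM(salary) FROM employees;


SUM(salary) = 110000 + 120000 + 120000 + 90000 = 440000

440000


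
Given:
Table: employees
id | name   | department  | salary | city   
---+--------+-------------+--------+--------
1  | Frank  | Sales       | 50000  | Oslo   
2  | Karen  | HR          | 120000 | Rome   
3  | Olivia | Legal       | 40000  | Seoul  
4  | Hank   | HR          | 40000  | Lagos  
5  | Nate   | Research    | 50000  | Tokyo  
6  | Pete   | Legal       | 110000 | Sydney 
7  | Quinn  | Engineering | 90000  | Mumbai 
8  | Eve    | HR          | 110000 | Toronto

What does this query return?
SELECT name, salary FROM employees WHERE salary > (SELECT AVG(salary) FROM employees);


Subquery: AVG(salary) = 76250.0
Filtering: salary > 76250.0
  Karen (120000) -> MATCH
  Pete (110000) -> MATCH
  Quinn (90000) -> MATCH
  Eve (110000) -> MATCH


4 rows:
Karen, 120000
Pete, 110000
Quinn, 90000
Eve, 110000


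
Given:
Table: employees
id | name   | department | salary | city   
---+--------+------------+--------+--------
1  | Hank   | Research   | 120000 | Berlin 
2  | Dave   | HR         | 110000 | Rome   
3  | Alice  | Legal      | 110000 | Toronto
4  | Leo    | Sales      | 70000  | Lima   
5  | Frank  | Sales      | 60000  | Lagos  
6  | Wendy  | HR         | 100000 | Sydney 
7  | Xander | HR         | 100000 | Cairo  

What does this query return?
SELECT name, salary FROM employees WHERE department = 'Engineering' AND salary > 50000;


Filtering: department = 'Engineering' AND salary > 50000
Matching: 0 rows

Empty result set (0 rows)


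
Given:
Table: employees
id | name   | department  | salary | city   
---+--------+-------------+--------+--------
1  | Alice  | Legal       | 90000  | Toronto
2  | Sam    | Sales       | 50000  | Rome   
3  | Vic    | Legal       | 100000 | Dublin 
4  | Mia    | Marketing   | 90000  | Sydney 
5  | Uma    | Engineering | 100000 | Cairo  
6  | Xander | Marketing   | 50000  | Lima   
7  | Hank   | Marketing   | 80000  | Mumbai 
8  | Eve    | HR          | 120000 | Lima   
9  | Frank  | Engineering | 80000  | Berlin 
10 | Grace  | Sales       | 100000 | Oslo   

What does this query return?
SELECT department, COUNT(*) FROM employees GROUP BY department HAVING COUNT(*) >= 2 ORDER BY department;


Groups with count >= 2:
  Engineering: 2 -> PASS
  Legal: 2 -> PASS
  Marketing: 3 -> PASS
  Sales: 2 -> PASS
  HR: 1 -> filtered out


4 groups:
Engineering, 2
Legal, 2
Marketing, 3
Sales, 2


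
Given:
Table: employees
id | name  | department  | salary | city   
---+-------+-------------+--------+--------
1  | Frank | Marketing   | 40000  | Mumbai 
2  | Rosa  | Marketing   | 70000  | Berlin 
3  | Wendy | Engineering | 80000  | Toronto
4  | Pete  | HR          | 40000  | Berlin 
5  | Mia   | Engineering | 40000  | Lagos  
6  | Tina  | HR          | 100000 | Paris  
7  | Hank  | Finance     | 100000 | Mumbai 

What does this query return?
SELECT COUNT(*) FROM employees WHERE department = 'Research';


Counting rows where department = 'Research'


0


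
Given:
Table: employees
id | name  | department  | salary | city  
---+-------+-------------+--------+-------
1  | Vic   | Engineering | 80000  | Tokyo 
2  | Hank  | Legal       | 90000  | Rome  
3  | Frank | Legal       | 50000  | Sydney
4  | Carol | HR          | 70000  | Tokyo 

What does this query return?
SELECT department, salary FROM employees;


Projecting columns: department, salary

4 rows:
Engineering, 80000
Legal, 90000
Legal, 50000
HR, 70000


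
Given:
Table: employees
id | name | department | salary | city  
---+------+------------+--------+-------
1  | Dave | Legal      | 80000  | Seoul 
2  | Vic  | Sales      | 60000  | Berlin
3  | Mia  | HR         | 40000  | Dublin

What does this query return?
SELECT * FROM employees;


SELECT * returns all 3 rows with all columns

3 rows:
1, Dave, Legal, 80000, Seoul
2, Vic, Sales, 60000, Berlin
3, Mia, HR, 40000, Dublin


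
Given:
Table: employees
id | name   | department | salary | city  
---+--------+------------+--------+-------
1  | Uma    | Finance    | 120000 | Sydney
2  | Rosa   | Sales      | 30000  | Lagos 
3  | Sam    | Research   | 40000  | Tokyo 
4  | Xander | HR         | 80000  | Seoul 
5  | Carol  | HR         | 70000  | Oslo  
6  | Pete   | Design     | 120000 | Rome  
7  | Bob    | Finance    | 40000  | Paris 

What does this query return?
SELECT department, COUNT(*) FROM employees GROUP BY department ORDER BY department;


Assigning each row to its department group:
  Uma -> Finance
  Rosa -> Sales
  Sam -> Research
  Xander -> HR
  Carol -> HR
  Pete -> Design
  Bob -> Finance


5 groups:
Design, 1
Finance, 2
HR, 2
Research, 1
Sales, 1


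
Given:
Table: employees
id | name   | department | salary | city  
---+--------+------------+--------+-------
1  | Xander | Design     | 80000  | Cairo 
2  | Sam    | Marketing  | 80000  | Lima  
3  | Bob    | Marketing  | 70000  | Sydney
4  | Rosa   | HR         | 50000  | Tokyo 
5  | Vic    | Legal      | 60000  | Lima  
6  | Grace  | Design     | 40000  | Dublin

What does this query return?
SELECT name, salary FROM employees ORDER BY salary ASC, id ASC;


Sorting by salary ASC, then id ASC for ties

6 rows:
Grace, 40000
Rosa, 50000
Vic, 60000
Bob, 70000
Xander, 80000
Sam, 80000


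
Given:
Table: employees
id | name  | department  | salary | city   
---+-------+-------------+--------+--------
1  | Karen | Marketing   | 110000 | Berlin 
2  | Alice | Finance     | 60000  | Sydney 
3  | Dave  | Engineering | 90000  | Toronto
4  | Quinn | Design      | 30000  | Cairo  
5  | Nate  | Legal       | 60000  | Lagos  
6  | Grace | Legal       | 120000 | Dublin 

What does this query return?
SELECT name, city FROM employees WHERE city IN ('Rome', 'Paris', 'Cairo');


Filtering: city IN ('Rome', 'Paris', 'Cairo')
Matching: 1 rows

1 rows:
Quinn, Cairo


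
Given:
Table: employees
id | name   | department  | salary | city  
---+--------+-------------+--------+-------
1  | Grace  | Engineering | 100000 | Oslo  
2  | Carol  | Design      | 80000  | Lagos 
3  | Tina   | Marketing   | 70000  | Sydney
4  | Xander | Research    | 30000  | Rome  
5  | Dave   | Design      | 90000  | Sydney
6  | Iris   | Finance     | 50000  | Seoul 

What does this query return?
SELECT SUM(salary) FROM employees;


SUM(salary) = 100000 + 80000 + 70000 + 30000 + 90000 + 50000 = 420000

420000


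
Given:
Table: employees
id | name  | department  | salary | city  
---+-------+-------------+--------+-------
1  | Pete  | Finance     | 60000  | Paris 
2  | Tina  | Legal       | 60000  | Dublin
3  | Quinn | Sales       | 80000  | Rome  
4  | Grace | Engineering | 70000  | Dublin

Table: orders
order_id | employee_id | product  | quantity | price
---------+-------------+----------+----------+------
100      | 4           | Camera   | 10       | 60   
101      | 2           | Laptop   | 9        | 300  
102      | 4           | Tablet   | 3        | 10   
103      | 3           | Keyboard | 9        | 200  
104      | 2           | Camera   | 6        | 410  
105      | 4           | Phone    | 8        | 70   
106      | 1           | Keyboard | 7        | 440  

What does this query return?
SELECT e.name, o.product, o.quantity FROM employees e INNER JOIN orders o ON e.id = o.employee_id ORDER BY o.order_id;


Joining employees.id = orders.employee_id:
  employee Grace (id=4) -> order Camera
  employee Tina (id=2) -> order Laptop
  employee Grace (id=4) -> order Tablet
  employee Quinn (id=3) -> order Keyboard
  employee Tina (id=2) -> order Camera
  employee Grace (id=4) -> order Phone
  employee Pete (id=1) -> order Keyboard


7 rows:
Grace, Camera, 10
Tina, Laptop, 9
Grace, Tablet, 3
Quinn, Keyboard, 9
Tina, Camera, 6
Grace, Phone, 8
Pete, Keyboard, 7


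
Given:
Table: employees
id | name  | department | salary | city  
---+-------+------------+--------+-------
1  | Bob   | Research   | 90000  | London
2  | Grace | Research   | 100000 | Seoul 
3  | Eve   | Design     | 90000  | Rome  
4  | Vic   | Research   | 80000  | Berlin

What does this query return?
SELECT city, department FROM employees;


Projecting columns: city, department

4 rows:
London, Research
Seoul, Research
Rome, Design
Berlin, Research


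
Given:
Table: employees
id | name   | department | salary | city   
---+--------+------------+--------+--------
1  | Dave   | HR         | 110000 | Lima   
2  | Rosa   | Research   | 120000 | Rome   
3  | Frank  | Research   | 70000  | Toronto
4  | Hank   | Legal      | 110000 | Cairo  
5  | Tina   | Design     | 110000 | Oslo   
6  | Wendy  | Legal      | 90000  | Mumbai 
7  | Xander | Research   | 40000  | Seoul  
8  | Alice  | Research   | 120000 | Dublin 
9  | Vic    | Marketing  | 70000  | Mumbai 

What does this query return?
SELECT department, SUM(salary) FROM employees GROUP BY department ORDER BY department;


Summing salary within each department:
  Design: 110000 = 110000
  HR: 110000 = 110000
  Legal: 110000 + 90000 = 200000
  Marketing: 70000 = 70000
  Research: 120000 + 70000 + 40000 + 120000 = 350000


5 groups:
Design, 110000
HR, 110000
Legal, 200000
Marketing, 70000
Research, 350000


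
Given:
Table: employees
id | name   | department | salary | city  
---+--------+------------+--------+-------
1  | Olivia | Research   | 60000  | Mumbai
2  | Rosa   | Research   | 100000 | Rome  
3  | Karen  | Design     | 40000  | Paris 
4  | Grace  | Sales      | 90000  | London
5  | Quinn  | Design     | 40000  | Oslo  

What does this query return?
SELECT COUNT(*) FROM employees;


COUNT(*) counts all rows

5


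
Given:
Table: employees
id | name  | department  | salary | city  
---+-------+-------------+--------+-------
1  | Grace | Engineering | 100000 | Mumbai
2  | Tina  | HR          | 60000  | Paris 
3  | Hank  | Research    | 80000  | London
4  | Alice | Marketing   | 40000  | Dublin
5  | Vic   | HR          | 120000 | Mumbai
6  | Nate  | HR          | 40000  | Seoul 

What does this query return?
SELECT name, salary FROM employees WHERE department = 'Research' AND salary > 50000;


Filtering: department = 'Research' AND salary > 50000
Matching: 1 rows

1 rows:
Hank, 80000


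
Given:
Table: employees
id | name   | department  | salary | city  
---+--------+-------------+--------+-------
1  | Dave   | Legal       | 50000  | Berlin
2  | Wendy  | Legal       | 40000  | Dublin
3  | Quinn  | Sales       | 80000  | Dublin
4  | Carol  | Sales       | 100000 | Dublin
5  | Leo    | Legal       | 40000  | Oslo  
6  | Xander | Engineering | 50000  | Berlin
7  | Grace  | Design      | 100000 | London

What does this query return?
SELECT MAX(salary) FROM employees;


Salaries: 50000, 40000, 80000, 100000, 40000, 50000, 100000
MAX = 100000

100000


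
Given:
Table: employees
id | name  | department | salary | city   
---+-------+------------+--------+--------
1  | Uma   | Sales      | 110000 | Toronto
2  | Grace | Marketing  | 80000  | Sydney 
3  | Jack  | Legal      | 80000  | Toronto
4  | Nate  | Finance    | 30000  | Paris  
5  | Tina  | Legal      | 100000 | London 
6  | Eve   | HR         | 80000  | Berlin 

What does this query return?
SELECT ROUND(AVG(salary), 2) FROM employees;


SUM(salary) = 480000
COUNT = 6
ROUND(AVG, 2) = ROUND(480000 / 6, 2) = 80000.0

80000.0


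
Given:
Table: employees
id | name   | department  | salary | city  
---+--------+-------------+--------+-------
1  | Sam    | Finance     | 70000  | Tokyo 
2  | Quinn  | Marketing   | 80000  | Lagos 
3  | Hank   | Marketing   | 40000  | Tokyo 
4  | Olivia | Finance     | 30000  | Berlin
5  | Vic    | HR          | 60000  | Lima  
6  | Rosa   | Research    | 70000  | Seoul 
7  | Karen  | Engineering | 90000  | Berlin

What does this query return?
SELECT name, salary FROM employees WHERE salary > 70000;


Filtering: salary > 70000
Matching: 2 rows

2 rows:
Quinn, 80000
Karen, 90000


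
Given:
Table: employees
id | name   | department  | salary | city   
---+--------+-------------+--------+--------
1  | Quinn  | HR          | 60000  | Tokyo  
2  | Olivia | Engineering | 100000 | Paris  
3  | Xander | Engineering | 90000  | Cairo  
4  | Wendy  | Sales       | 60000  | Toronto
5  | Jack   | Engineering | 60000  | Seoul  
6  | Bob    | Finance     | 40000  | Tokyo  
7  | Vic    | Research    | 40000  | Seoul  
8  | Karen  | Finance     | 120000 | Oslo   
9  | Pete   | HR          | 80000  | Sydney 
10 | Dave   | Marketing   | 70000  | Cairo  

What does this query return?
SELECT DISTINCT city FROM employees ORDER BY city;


All 'city' values (row order): Tokyo, Paris, Cairo, Toronto, Seoul, Tokyo, Seoul, Oslo, Sydney, Cairo
Removing duplicates leaves 7 unique value(s).

7 values:
Cairo
Oslo
Paris
Seoul
Sydney
Tokyo
Toronto


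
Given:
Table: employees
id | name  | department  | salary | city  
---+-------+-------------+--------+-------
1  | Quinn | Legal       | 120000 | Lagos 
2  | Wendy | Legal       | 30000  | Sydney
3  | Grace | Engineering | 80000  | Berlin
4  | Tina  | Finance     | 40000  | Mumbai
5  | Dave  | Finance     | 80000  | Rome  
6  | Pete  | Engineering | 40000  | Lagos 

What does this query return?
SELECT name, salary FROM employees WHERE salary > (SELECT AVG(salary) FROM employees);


Subquery: AVG(salary) = 65000.0
Filtering: salary > 65000.0
  Quinn (120000) -> MATCH
  Grace (80000) -> MATCH
  Dave (80000) -> MATCH


3 rows:
Quinn, 120000
Grace, 80000
Dave, 80000


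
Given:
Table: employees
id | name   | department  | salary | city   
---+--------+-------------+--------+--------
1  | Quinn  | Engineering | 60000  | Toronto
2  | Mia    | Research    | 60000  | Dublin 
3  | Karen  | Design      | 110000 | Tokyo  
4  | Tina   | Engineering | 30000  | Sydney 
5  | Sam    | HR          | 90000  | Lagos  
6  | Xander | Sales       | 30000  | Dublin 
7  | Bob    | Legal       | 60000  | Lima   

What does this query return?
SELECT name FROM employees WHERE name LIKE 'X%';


LIKE 'X%' matches names starting with 'X'
Matching: 1

1 rows:
Xander


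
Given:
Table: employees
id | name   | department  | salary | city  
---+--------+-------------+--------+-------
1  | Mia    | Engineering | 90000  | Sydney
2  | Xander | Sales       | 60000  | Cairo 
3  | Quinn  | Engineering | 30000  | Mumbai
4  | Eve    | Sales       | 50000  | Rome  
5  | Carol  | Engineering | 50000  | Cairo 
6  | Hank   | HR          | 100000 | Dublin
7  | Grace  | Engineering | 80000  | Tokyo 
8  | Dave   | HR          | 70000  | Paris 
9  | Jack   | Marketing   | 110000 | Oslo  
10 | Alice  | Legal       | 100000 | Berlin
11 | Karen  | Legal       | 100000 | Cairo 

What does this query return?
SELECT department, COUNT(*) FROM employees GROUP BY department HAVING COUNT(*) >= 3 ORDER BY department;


Groups with count >= 3:
  Engineering: 4 -> PASS
  HR: 2 -> filtered out
  Legal: 2 -> filtered out
  Marketing: 1 -> filtered out
  Sales: 2 -> filtered out


1 groups:
Engineering, 4


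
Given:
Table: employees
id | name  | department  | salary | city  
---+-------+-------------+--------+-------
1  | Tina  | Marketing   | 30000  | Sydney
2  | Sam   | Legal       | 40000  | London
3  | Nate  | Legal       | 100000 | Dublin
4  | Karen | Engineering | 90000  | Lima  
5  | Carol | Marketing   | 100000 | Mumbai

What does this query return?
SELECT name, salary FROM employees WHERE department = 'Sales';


Filtering: department = 'Sales'
Matching rows: 0

Empty result set (0 rows)


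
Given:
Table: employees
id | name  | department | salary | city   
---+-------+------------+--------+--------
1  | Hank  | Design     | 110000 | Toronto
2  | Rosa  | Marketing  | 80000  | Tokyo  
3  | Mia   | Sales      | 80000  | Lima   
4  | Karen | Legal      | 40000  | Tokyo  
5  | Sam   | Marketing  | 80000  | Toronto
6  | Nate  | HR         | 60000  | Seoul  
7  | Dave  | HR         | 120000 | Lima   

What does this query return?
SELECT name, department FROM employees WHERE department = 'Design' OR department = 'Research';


Filtering: department = 'Design' OR 'Research'
Matching: 1 rows

1 rows:
Hank, Design


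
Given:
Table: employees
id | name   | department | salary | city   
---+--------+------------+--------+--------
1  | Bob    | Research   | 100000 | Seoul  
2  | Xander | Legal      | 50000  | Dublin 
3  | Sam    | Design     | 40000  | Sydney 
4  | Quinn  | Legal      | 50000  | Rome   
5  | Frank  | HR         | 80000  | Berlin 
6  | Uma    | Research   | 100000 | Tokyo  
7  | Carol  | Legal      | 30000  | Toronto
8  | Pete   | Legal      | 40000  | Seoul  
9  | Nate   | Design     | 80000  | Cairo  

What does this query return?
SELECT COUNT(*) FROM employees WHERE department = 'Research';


Counting rows where department = 'Research'
  Bob -> MATCH
  Uma -> MATCH


2
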